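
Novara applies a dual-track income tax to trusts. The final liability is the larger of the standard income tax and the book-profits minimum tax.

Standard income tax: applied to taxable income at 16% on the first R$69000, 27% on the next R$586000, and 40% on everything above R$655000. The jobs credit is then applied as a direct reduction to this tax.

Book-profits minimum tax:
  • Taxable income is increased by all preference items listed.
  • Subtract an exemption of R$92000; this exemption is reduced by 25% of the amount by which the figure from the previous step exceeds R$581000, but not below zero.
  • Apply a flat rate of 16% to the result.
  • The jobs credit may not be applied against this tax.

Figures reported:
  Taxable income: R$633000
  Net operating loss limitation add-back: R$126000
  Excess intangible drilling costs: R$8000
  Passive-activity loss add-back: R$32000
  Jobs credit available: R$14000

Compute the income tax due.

R$149320

Book-profits minimum tax:
  Adjusted income: R$633000 + R$126000 + R$8000 + R$32000 = R$799000
  Exemption: R$92000 − 25% × (R$799000 − R$581000) = R$92000 − R$54500 = R$37500
  Base: R$799000 − R$37500 = R$761500
  R$761500 × 16% = R$121840

Standard income tax:
  R$69000 × 16% = R$11040
  R$564000 × 27% = R$152280
  → R$163320
  Less jobs credit R$14000 → R$149320

R$149320 > R$121840, so the standard income tax governs.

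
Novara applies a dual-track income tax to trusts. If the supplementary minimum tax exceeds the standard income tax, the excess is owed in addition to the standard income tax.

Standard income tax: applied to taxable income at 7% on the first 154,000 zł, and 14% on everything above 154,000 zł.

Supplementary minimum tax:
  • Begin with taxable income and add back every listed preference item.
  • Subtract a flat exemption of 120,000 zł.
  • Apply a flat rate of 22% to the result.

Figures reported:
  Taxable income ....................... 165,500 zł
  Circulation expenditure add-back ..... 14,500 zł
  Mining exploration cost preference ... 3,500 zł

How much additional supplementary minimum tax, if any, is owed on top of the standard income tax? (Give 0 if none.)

Supplementary minimum tax:
  Adjusted income: 165,500 zł + 14,500 zł + 3,500 zł = 183,500 zł
  Less exemption 120,000 zł → base 63,500 zł
  63,500 zł × 22% = 13,970 zł

Standard income tax:
  154,000 zł × 7% = 10,780 zł
  11,500 zł × 14% = 1,610 zł
  → 12,390 zł

Excess of supplementary minimum tax over standard income tax: 13,970 zł − 12,390 zł = 1,580 zł.

1,580 zł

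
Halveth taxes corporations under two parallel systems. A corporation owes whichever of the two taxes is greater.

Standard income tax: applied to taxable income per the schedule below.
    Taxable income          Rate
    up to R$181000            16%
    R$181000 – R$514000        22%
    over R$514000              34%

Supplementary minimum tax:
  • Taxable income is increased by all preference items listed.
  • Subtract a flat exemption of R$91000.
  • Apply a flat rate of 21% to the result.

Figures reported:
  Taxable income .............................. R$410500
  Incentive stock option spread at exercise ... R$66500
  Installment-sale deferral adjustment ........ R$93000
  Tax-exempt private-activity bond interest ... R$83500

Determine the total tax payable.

Supplementary minimum tax:
  Adjusted income: R$410500 + R$66500 + R$93000 + R$83500 = R$653500
  Less exemption R$91000 → base R$562500
  R$562500 × 21% = R$118125

Standard income tax:
  R$181000 × 16% = R$28960
  R$229500 × 22% = R$50490
  → R$79450

R$118125 > R$79450, so the supplementary minimum tax is the binding amount.

R$118125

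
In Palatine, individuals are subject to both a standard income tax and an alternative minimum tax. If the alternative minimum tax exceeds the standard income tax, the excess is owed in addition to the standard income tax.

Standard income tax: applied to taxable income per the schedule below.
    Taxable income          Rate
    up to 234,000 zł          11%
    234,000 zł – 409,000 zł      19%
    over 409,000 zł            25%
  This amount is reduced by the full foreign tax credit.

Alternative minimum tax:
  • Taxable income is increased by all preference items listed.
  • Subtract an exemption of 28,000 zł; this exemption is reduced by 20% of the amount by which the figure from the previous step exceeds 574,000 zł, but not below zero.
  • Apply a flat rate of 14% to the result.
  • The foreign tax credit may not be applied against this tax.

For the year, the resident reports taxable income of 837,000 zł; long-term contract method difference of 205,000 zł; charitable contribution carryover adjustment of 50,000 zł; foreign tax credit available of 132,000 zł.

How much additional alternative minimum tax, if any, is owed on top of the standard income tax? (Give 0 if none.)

118,890 zł

Alternative minimum tax:
  Adjusted income: 837,000 zł + 205,000 zł + 50,000 zł = 1,092,000 zł
  Exemption: 20% × (1,092,000 zł − 574,000 zł) = 103,600 zł ≥ 28,000 zł, so the exemption is fully phased out
  Base: 1,092,000 zł − 0 zł = 1,092,000 zł
  1,092,000 zł × 14% = 152,880 zł

Standard income tax:
  234,000 zł × 11% = 25,740 zł
  175,000 zł × 19% = 33,250 zł
  428,000 zł × 25% = 107,000 zł
  → 165,990 zł
  Less foreign tax credit 132,000 zł → 33,990 zł

Excess of alternative minimum tax over standard income tax: 152,880 zł − 33,990 zł = 118,890 zł.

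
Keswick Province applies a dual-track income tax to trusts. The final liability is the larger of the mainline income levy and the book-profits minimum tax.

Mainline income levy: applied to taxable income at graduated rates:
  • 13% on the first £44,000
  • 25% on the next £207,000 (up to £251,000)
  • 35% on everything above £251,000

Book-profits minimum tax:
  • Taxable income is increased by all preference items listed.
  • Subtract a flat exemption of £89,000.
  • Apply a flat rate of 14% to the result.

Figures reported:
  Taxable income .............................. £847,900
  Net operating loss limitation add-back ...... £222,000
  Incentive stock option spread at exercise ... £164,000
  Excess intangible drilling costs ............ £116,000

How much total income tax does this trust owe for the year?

Mainline income levy:
  £44,000 × 13% = £5,720
  £207,000 × 25% = £51,750
  £596,900 × 35% = £208,915
  → £266,385

Book-profits minimum tax:
  Adjusted income: £847,900 + £222,000 + £164,000 + £116,000 = £1,349,900
  Less exemption £89,000 → base £1,260,900
  £1,260,900 × 14% = £176,526

£266,385 > £176,526, so the mainline income levy governs.

£266,385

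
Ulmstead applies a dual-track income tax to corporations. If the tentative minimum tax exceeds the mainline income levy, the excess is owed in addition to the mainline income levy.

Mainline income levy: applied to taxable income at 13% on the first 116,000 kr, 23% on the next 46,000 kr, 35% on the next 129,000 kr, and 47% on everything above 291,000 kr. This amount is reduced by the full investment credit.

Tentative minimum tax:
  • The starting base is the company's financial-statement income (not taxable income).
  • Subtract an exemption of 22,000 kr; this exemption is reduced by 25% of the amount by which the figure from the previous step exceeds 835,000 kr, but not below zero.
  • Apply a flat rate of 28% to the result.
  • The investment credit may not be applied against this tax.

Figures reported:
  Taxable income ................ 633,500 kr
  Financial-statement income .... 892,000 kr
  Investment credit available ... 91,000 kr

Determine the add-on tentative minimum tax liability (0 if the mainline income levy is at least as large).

Mainline income levy:
  116,000 kr × 13% = 15,080 kr
  46,000 kr × 23% = 10,580 kr
  129,000 kr × 35% = 45,150 kr
  342,500 kr × 47% = 160,975 kr
  → 231,785 kr
  Less investment credit 91,000 kr → 140,785 kr

Tentative minimum tax:
  Base (financial-statement income): 892,000 kr
  Exemption: 22,000 kr − 25% × (892,000 kr − 835,000 kr) = 22,000 kr − 14,250 kr = 7,750 kr
  Base: 892,000 kr − 7,750 kr = 884,250 kr
  884,250 kr × 28% = 247,590 kr

Excess of tentative minimum tax over mainline income levy: 247,590 kr − 140,785 kr = 106,805 kr.

106,805 kr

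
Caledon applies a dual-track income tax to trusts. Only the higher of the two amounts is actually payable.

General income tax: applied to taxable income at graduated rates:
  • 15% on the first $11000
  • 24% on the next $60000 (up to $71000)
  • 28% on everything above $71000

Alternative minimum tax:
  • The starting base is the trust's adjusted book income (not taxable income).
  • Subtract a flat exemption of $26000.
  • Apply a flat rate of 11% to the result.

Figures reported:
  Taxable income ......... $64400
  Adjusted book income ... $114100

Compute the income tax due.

$14466

General income tax:
  $11000 × 15% = $1650
  $53400 × 24% = $12816
  → $14466

Alternative minimum tax:
  Base (adjusted book income): $114100
  Less exemption $26000 → base $88100
  $88100 × 11% = $9691

$14466 > $9691, so the general income tax governs.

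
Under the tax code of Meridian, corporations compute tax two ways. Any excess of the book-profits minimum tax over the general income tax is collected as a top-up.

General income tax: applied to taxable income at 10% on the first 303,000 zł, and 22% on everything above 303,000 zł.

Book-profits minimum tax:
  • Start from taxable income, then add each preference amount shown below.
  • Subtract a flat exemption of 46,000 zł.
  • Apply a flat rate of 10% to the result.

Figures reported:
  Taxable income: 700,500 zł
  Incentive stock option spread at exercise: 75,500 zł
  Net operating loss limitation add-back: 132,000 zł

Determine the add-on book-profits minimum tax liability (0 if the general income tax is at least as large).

0 zł

General income tax:
  303,000 zł × 10% = 30,300 zł
  397,500 zł × 22% = 87,450 zł
  → 117,750 zł

Book-profits minimum tax:
  Adjusted income: 700,500 zł + 75,500 zł + 132,000 zł = 908,000 zł
  Less exemption 46,000 zł → base 862,000 zł
  862,000 zł × 10% = 86,200 zł

86,200 zł ≤ 117,750 zł, so no add-on is due.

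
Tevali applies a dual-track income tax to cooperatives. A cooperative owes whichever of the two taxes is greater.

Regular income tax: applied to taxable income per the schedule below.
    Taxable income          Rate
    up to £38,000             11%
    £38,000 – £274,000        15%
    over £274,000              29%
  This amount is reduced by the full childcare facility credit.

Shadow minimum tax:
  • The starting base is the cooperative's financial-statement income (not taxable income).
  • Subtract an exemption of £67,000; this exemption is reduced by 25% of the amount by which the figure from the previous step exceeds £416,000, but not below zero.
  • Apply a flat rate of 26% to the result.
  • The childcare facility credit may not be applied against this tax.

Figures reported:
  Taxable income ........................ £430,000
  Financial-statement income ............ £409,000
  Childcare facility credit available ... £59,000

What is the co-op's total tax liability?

Regular income tax:
  £38,000 × 11% = £4,180
  £236,000 × 15% = £35,400
  £156,000 × 29% = £45,240
  → £84,820
  Less childcare facility credit £59,000 → £25,820

Shadow minimum tax:
  Base (financial-statement income): £409,000
  Exemption: £409,000 ≤ £416,000, so full £67,000 applies
  Base: £409,000 − £67,000 = £342,000
  £342,000 × 26% = £88,920

£88,920 > £25,820, so the shadow minimum tax is the binding amount.

£88,920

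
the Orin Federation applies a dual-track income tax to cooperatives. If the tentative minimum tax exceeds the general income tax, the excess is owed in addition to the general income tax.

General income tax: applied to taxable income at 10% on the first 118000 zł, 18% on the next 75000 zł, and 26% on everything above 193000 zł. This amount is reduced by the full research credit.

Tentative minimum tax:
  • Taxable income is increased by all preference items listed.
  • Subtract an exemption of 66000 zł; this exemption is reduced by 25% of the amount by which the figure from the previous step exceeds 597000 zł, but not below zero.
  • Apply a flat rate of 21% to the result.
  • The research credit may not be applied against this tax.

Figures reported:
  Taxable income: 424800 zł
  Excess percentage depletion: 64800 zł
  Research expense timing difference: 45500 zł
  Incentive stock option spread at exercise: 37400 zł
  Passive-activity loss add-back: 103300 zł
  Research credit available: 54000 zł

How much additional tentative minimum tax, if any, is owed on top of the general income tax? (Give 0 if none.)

100627 zł

Tentative minimum tax:
  Adjusted income: 424800 zł + 64800 zł + 45500 zł + 37400 zł + 103300 zł = 675800 zł
  Exemption: 66000 zł − 25% × (675800 zł − 597000 zł) = 66000 zł − 19700 zł = 46300 zł
  Base: 675800 zł − 46300 zł = 629500 zł
  629500 zł × 21% = 132195 zł

General income tax:
  118000 zł × 10% = 11800 zł
  75000 zł × 18% = 13500 zł
  231800 zł × 26% = 60268 zł
  → 85568 zł
  Less research credit 54000 zł → 31568 zł

Excess of tentative minimum tax over general income tax: 132195 zł − 31568 zł = 100627 zł.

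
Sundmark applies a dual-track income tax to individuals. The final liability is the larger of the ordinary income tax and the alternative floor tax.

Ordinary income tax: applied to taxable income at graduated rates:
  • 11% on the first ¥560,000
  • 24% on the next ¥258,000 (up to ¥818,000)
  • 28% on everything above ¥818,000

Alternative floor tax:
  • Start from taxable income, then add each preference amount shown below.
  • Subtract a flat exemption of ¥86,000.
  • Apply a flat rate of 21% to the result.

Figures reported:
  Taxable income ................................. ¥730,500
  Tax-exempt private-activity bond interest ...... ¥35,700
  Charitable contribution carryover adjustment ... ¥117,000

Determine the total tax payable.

¥167,412

Ordinary income tax:
  ¥560,000 × 11% = ¥61,600
  ¥170,500 × 24% = ¥40,920
  → ¥102,520

Alternative floor tax:
  Adjusted income: ¥730,500 + ¥35,700 + ¥117,000 = ¥883,200
  Less exemption ¥86,000 → base ¥797,200
  ¥797,200 × 21% = ¥167,412

¥167,412 > ¥102,520, so the alternative floor tax is the binding amount.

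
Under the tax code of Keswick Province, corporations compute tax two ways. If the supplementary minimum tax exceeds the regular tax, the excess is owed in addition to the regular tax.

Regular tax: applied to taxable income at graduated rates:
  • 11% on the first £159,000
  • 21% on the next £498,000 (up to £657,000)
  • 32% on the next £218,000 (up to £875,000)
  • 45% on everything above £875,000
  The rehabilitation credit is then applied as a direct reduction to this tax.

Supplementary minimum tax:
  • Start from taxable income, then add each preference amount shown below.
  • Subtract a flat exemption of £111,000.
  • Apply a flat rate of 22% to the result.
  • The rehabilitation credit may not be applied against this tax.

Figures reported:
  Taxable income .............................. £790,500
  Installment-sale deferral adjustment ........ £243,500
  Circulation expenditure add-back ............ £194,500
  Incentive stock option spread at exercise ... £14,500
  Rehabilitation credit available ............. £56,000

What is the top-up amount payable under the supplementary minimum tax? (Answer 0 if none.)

£140,250

Regular tax:
  £159,000 × 11% = £17,490
  £498,000 × 21% = £104,580
  £133,500 × 32% = £42,720
  → £164,790
  Less rehabilitation credit £56,000 → £108,790

Supplementary minimum tax:
  Adjusted income: £790,500 + £243,500 + £194,500 + £14,500 = £1,243,000
  Less exemption £111,000 → base £1,132,000
  £1,132,000 × 22% = £249,040

Excess of supplementary minimum tax over regular tax: £249,040 − £108,790 = £140,250.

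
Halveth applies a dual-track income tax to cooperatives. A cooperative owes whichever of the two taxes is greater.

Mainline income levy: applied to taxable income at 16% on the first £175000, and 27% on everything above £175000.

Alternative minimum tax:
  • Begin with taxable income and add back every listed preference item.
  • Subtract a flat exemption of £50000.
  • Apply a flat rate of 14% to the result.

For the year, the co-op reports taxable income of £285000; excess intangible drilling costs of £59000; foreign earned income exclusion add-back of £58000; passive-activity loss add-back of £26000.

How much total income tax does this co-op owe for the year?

Mainline income levy:
  £175000 × 16% = £28000
  £110000 × 27% = £29700
  → £57700

Alternative minimum tax:
  Adjusted income: £285000 + £59000 + £58000 + £26000 = £428000
  Less exemption £50000 → base £378000
  £378000 × 14% = £52920

£57700 > £52920, so the mainline income levy governs.

£57700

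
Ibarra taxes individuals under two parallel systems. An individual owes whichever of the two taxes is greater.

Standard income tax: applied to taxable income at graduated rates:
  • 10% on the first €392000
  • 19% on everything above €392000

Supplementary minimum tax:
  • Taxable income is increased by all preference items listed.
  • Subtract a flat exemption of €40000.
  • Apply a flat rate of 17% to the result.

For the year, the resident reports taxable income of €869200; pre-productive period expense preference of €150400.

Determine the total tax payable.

€166532

Standard income tax:
  €392000 × 10% = €39200
  €477200 × 19% = €90668
  → €129868

Supplementary minimum tax:
  Adjusted income: €869200 + €150400 = €1019600
  Less exemption €40000 → base €979600
  €979600 × 17% = €166532

€166532 > €129868, so the supplementary minimum tax is the binding amount.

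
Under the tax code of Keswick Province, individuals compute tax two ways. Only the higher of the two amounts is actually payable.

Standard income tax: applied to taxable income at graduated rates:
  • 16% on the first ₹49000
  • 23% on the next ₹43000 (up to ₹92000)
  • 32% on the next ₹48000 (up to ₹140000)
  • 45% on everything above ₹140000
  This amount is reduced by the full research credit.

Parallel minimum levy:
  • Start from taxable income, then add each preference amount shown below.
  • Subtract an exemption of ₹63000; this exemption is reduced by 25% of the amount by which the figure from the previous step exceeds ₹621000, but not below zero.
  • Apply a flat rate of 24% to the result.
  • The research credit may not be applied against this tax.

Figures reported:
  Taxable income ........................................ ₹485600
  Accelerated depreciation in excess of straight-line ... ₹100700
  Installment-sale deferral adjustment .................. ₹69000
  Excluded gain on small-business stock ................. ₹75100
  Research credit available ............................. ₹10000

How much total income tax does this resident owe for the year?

Standard income tax:
  ₹49000 × 16% = ₹7840
  ₹43000 × 23% = ₹9890
  ₹48000 × 32% = ₹15360
  ₹345600 × 45% = ₹155520
  → ₹188610
  Less research credit ₹10000 → ₹178610

Parallel minimum levy:
  Adjusted income: ₹485600 + ₹100700 + ₹69000 + ₹75100 = ₹730400
  Exemption: ₹63000 − 25% × (₹730400 − ₹621000) = ₹63000 − ₹27350 = ₹35650
  Base: ₹730400 − ₹35650 = ₹694750
  ₹694750 × 24% = ₹166740

₹178610 > ₹166740, so the standard income tax governs.

₹178610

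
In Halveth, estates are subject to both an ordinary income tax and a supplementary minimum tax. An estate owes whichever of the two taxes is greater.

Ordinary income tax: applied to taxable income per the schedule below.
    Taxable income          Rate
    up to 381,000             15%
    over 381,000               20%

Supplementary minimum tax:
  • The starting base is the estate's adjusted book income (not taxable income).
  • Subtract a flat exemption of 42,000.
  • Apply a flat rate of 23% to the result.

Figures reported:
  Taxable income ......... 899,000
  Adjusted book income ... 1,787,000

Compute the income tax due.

401,350

Supplementary minimum tax:
  Base (adjusted book income): 1,787,000
  Less exemption 42,000 → base 1,745,000
  1,745,000 × 23% = 401,350

Ordinary income tax:
  381,000 × 15% = 57,150
  518,000 × 20% = 103,600
  → 160,750

401,350 > 160,750, so the supplementary minimum tax is the binding amount.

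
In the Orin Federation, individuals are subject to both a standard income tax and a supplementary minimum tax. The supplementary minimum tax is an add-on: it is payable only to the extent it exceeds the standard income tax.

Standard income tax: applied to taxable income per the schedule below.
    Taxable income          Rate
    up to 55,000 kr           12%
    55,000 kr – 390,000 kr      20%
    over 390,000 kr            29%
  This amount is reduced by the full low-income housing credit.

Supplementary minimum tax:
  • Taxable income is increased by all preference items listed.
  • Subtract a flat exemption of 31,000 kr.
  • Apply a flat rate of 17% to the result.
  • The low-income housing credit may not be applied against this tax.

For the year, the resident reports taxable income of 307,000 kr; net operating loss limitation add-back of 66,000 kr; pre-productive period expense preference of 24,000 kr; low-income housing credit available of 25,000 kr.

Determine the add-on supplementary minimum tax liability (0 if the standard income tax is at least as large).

Standard income tax:
  55,000 kr × 12% = 6,600 kr
  252,000 kr × 20% = 50,400 kr
  → 57,000 kr
  Less low-income housing credit 25,000 kr → 32,000 kr

Supplementary minimum tax:
  Adjusted income: 307,000 kr + 66,000 kr + 24,000 kr = 397,000 kr
  Less exemption 31,000 kr → base 366,000 kr
  366,000 kr × 17% = 62,220 kr

Excess of supplementary minimum tax over standard income tax: 62,220 kr − 32,000 kr = 30,220 kr.

30,220 kr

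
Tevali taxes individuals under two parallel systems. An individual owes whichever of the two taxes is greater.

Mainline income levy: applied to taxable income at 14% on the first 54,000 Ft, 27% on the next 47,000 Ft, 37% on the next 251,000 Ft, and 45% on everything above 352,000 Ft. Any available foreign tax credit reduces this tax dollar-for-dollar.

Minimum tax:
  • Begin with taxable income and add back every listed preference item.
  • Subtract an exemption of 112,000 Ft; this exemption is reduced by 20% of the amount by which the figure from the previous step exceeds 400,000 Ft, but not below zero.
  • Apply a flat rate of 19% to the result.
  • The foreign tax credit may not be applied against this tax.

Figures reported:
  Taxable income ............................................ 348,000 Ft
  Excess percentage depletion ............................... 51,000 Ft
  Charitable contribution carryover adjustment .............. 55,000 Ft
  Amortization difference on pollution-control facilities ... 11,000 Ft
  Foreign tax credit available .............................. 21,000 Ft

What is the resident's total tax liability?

Minimum tax:
  Adjusted income: 348,000 Ft + 51,000 Ft + 55,000 Ft + 11,000 Ft = 465,000 Ft
  Exemption: 112,000 Ft − 20% × (465,000 Ft − 400,000 Ft) = 112,000 Ft − 13,000 Ft = 99,000 Ft
  Base: 465,000 Ft − 99,000 Ft = 366,000 Ft
  366,000 Ft × 19% = 69,540 Ft

Mainline income levy:
  54,000 Ft × 14% = 7,560 Ft
  47,000 Ft × 27% = 12,690 Ft
  247,000 Ft × 37% = 91,390 Ft
  → 111,640 Ft
  Less foreign tax credit 21,000 Ft → 90,640 Ft

90,640 Ft > 69,540 Ft, so the mainline income levy governs.

90,640 Ft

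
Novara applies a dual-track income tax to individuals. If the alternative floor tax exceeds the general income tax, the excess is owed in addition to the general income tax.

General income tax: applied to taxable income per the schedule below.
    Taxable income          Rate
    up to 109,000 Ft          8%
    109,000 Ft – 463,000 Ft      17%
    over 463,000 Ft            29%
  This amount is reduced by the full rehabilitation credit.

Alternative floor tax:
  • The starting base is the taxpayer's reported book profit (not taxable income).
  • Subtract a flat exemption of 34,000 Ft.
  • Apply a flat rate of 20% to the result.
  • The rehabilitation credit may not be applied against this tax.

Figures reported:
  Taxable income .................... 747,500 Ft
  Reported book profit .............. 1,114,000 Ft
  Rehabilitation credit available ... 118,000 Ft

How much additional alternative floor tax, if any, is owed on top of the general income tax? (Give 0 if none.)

General income tax:
  109,000 Ft × 8% = 8,720 Ft
  354,000 Ft × 17% = 60,180 Ft
  284,500 Ft × 29% = 82,505 Ft
  → 151,405 Ft
  Less rehabilitation credit 118,000 Ft → 33,405 Ft

Alternative floor tax:
  Base (reported book profit): 1,114,000 Ft
  Less exemption 34,000 Ft → base 1,080,000 Ft
  1,080,000 Ft × 20% = 216,000 Ft

Excess of alternative floor tax over general income tax: 216,000 Ft − 33,405 Ft = 182,595 Ft.

182,595 Ft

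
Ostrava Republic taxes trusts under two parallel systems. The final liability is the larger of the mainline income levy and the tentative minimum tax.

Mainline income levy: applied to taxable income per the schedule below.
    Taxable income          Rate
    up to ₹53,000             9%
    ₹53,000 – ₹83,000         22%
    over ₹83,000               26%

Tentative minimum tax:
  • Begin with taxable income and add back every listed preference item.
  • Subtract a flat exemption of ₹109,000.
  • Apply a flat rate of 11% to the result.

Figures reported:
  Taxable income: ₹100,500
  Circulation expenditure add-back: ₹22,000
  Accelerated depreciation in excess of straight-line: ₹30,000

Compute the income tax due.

₹15,920

Mainline income levy:
  ₹53,000 × 9% = ₹4,770
  ₹30,000 × 22% = ₹6,600
  ₹17,500 × 26% = ₹4,550
  → ₹15,920

Tentative minimum tax:
  Adjusted income: ₹100,500 + ₹22,000 + ₹30,000 = ₹152,500
  Less exemption ₹109,000 → base ₹43,500
  ₹43,500 × 11% = ₹4,785

₹15,920 > ₹4,785, so the mainline income levy governs.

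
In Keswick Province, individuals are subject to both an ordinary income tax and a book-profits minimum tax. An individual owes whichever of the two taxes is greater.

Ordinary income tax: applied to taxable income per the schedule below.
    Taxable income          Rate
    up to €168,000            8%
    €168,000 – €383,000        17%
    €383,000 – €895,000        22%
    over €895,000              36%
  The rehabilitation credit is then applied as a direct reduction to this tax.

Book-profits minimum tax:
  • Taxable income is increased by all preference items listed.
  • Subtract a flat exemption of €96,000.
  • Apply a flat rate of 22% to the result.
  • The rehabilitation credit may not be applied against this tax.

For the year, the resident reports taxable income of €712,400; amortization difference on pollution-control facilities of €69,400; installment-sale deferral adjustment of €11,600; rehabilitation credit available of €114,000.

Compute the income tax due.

€153,428

Ordinary income tax:
  €168,000 × 8% = €13,440
  €215,000 × 17% = €36,550
  €329,400 × 22% = €72,468
  → €122,458
  Less rehabilitation credit €114,000 → €8,458

Book-profits minimum tax:
  Adjusted income: €712,400 + €69,400 + €11,600 = €793,400
  Less exemption €96,000 → base €697,400
  €697,400 × 22% = €153,428

€153,428 > €8,458, so the book-profits minimum tax is the binding amount.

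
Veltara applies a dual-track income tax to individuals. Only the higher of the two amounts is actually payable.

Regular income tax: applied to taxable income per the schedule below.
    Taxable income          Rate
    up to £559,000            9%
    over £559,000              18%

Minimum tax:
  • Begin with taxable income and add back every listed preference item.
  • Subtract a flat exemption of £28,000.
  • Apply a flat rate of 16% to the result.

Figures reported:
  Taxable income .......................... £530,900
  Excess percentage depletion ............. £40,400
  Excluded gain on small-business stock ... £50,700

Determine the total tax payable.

Minimum tax:
  Adjusted income: £530,900 + £40,400 + £50,700 = £622,000
  Less exemption £28,000 → base £594,000
  £594,000 × 16% = £95,040

Regular income tax:
  £530,900 × 9% = £47,781

£95,040 > £47,781, so the minimum tax is the binding amount.

£95,040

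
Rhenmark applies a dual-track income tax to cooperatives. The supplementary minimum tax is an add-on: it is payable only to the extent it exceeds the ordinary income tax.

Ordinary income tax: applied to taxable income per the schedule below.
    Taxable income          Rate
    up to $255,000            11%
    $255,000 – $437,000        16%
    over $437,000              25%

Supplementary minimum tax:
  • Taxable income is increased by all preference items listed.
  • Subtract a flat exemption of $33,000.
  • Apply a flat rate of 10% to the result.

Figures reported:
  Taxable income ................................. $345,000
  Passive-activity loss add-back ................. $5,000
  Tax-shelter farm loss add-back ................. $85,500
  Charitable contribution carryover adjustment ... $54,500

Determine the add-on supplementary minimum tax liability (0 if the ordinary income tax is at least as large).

$3,250

Ordinary income tax:
  $255,000 × 11% = $28,050
  $90,000 × 16% = $14,400
  → $42,450

Supplementary minimum tax:
  Adjusted income: $345,000 + $5,000 + $85,500 + $54,500 = $490,000
  Less exemption $33,000 → base $457,000
  $457,000 × 10% = $45,700

Excess of supplementary minimum tax over ordinary income tax: $45,700 − $42,450 = $3,250.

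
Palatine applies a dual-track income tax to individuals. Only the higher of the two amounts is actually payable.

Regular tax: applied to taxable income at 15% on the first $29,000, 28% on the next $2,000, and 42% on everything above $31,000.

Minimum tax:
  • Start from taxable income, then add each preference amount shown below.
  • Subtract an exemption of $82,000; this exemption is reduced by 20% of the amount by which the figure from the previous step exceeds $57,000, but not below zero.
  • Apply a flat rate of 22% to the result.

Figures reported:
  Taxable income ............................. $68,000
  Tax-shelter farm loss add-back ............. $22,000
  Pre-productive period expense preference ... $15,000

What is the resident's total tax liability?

$20,450

Regular tax:
  $29,000 × 15% = $4,350
  $2,000 × 28% = $560
  $37,000 × 42% = $15,540
  → $20,450

Minimum tax:
  Adjusted income: $68,000 + $22,000 + $15,000 = $105,000
  Exemption: $82,000 − 20% × ($105,000 − $57,000) = $82,000 − $9,600 = $72,400
  Base: $105,000 − $72,400 = $32,600
  $32,600 × 22% = $7,172

$20,450 > $7,172, so the regular tax governs.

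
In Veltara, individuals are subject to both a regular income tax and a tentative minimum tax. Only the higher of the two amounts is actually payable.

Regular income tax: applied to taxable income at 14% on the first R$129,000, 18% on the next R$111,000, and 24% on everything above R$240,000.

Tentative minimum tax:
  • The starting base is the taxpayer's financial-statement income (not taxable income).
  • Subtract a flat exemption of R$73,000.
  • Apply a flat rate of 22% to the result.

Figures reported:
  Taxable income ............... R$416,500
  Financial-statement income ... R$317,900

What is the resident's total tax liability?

R$80,400

Tentative minimum tax:
  Base (financial-statement income): R$317,900
  Less exemption R$73,000 → base R$244,900
  R$244,900 × 22% = R$53,878

Regular income tax:
  R$129,000 × 14% = R$18,060
  R$111,000 × 18% = R$19,980
  R$176,500 × 24% = R$42,360
  → R$80,400

R$80,400 > R$53,878, so the regular income tax governs.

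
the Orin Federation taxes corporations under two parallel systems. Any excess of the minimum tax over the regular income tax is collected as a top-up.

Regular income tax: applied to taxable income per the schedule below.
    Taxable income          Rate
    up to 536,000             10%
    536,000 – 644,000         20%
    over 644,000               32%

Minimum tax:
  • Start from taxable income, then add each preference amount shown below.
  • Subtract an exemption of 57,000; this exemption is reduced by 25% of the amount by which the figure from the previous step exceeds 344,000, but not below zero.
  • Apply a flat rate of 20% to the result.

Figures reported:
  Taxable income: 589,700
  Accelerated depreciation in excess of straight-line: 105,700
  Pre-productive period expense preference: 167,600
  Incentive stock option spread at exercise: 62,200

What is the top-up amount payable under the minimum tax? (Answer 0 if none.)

Regular income tax:
  536,000 × 10% = 53,600
  53,700 × 20% = 10,740
  → 64,340

Minimum tax:
  Adjusted income: 589,700 + 105,700 + 167,600 + 62,200 = 925,200
  Exemption: 25% × (925,200 − 344,000) = 145,300 ≥ 57,000, so the exemption is fully phased out
  Base: 925,200 − 0 = 925,200
  925,200 × 20% = 185,040

Excess of minimum tax over regular income tax: 185,040 − 64,340 = 120,700.

120,700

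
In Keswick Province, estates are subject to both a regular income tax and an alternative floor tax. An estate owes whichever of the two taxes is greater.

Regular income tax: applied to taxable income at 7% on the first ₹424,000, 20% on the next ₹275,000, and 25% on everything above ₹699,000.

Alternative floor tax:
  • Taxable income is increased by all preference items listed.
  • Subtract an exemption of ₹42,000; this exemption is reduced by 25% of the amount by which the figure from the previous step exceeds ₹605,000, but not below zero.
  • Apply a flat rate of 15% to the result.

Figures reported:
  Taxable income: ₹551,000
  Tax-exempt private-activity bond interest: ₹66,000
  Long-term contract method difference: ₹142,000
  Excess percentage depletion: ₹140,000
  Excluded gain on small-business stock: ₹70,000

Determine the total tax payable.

₹145,350

Alternative floor tax:
  Adjusted income: ₹551,000 + ₹66,000 + ₹142,000 + ₹140,000 + ₹70,000 = ₹969,000
  Exemption: 25% × (₹969,000 − ₹605,000) = ₹91,000 ≥ ₹42,000, so the exemption is fully phased out
  Base: ₹969,000 − ₹0 = ₹969,000
  ₹969,000 × 15% = ₹145,350

Regular income tax:
  ₹424,000 × 7% = ₹29,680
  ₹127,000 × 20% = ₹25,400
  → ₹55,080

₹145,350 > ₹55,080, so the alternative floor tax is the binding amount.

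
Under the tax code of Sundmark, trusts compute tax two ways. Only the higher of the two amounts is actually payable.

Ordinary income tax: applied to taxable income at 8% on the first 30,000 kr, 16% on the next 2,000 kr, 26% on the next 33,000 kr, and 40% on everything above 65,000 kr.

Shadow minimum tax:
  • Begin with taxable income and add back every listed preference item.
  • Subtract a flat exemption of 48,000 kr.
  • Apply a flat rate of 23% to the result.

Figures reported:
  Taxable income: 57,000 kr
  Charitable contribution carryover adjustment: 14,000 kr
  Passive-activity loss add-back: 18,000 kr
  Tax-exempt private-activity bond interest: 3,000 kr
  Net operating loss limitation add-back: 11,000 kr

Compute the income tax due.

Ordinary income tax:
  30,000 kr × 8% = 2,400 kr
  2,000 kr × 16% = 320 kr
  25,000 kr × 26% = 6,500 kr
  → 9,220 kr

Shadow minimum tax:
  Adjusted income: 57,000 kr + 14,000 kr + 18,000 kr + 3,000 kr + 11,000 kr = 103,000 kr
  Less exemption 48,000 kr → base 55,000 kr
  55,000 kr × 23% = 12,650 kr

12,650 kr > 9,220 kr, so the shadow minimum tax is the binding amount.

12,650 kr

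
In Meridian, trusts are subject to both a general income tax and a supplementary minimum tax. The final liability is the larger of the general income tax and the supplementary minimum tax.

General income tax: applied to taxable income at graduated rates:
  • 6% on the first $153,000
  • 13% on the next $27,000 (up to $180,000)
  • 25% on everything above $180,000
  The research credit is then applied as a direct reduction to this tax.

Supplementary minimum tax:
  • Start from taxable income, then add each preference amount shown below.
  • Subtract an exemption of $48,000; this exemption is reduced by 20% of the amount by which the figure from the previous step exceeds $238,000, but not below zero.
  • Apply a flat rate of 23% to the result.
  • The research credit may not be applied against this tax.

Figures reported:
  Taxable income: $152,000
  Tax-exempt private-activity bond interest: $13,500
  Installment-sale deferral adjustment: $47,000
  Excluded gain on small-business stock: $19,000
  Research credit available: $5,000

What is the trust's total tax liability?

$42,205

General income tax:
  $152,000 × 6% = $9,120
  Less research credit $5,000 → $4,120

Supplementary minimum tax:
  Adjusted income: $152,000 + $13,500 + $47,000 + $19,000 = $231,500
  Exemption: $231,500 ≤ $238,000, so full $48,000 applies
  Base: $231,500 − $48,000 = $183,500
  $183,500 × 23% = $42,205

$42,205 > $4,120, so the supplementary minimum tax is the binding amount.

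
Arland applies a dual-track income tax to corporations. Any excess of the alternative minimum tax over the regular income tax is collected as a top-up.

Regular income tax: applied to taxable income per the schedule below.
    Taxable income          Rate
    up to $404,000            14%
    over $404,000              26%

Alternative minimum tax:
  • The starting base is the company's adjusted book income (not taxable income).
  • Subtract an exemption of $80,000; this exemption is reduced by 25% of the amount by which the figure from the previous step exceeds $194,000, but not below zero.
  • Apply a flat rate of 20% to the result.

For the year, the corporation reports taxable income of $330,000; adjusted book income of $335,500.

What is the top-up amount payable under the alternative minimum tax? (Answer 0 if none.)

Regular income tax:
  $330,000 × 14% = $46,200

Alternative minimum tax:
  Base (adjusted book income): $335,500
  Exemption: $80,000 − 25% × ($335,500 − $194,000) = $80,000 − $35,375 = $44,625
  Base: $335,500 − $44,625 = $290,875
  $290,875 × 20% = $58,175

Excess of alternative minimum tax over regular income tax: $58,175 − $46,200 = $11,975.

$11,975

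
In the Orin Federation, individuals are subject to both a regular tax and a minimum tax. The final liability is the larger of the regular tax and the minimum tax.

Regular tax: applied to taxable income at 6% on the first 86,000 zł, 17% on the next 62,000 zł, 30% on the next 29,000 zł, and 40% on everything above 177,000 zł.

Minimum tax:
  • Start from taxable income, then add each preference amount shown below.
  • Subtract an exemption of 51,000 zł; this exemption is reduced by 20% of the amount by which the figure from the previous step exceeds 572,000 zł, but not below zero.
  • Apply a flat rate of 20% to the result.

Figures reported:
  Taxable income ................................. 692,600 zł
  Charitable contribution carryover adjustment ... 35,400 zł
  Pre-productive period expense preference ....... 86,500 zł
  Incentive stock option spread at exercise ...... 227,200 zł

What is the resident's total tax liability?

Minimum tax:
  Adjusted income: 692,600 zł + 35,400 zł + 86,500 zł + 227,200 zł = 1,041,700 zł
  Exemption: 20% × (1,041,700 zł − 572,000 zł) = 93,940 zł ≥ 51,000 zł, so the exemption is fully phased out
  Base: 1,041,700 zł − 0 zł = 1,041,700 zł
  1,041,700 zł × 20% = 208,340 zł

Regular tax:
  86,000 zł × 6% = 5,160 zł
  62,000 zł × 17% = 10,540 zł
  29,000 zł × 30% = 8,700 zł
  515,600 zł × 40% = 206,240 zł
  → 230,640 zł

230,640 zł > 208,340 zł, so the regular tax governs.

230,640 zł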